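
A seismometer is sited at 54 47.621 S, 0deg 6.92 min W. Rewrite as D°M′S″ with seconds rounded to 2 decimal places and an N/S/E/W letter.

54°47′37.26″ S, 0°06′55.20″ W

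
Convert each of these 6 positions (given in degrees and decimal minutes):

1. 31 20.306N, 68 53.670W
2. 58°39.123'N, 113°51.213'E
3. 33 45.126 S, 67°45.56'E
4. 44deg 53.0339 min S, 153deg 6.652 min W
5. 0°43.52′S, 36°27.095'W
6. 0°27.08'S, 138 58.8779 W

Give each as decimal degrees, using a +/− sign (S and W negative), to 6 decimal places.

1. 31.338433, -68.894500
2. 58.652050, 113.853550
3. -33.752100, 67.759333
4. -44.883898, -153.110867
5. -0.725333, -36.451583
6. -0.451333, -138.981298

Point 1:
  φ: 31 + 20.306/60 = 31.3384333
  N → positive
  λ: 53.67′ = 0.894500°; total 68.8945000
  W ⇒ negate
Point 2:
  Lat: 58 + 39.123/60 = 58.6520500
  N ⇒ keep positive
  Lon: 51.213′ = 0.853550°; total 113.8535500
  E → positive
Point 3:
  φ: 33 + 45.126/60 = 33.7521000
  hemisphere S, so the sign is −
  Lon: 67 + 45.56/60 = 67.7593333
  E → positive
Point 4:
  φ: 44 + 53.0339/60 = 44.8838983
  S → negative
  Longitude: 6.652′ = 0.110867°; total 153.1108667
  W → negative
Point 5:
  φ: 43.52′ = 0.725333°; total 0.7253333
  S ⇒ negate
  λ: 27.095′ = 0.451583°; total 36.4515833
  W ⇒ negate
Point 6:
  φ: 0 + 27.08/60 = 0.4513333
  S ⇒ negate
  λ: 58.8779′ = 0.981298°; total 138.9812983
  hemisphere W, so the sign is −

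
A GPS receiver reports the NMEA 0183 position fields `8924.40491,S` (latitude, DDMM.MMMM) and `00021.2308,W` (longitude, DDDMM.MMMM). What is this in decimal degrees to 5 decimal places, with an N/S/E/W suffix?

89.40675° S, 0.35385° W

Lat: split at 2 digits → 89° and 24.40491′; 89 + 24.40491/60 = 89.406749
Longitude: split at 3 digits → 000° and 21.2308′; 0 + 21.2308/60 = 0.353847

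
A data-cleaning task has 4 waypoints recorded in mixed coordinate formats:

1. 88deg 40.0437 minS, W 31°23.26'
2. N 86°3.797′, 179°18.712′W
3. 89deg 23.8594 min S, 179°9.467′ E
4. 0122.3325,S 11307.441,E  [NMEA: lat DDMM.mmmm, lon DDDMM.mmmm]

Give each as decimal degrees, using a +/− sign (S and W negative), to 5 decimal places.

1. -88.66740, -31.38767
2. 86.06328, -179.31187
3. -89.39766, 179.15778
4. -1.37221, 113.12402

Point 1:
  Lat: 88 + 40.0437/60 = 88.667395
  S → negative
  Lon: 31 + 23.26/60 = 31.387667
  hemisphere W, so the sign is −
Point 2:
  Latitude: 86 + 3.797/60 = 86.063283
  N ⇒ keep positive
  Longitude: 179 + 18.712/60 = 179.311867
  hemisphere W, so the sign is −
Point 3:
  Lat: 23.8594′ = 0.397657°; total 89.397657
  hemisphere S, so the sign is −
  Lon: 9.467′ = 0.157783°; total 179.157783
  E ⇒ keep positive
Point 4:
  Latitude: split at 2 digits → 01° and 22.3325′; 1 + 22.3325/60 = 1.372208
  S ⇒ negate
  Lon: degrees = first 3 digits = 113, minutes = 7.441; 113 + 7.441/60 = 113.124017
  E → positive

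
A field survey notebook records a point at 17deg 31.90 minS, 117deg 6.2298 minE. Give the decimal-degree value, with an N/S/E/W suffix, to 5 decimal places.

17.53167° S, 117.10383° E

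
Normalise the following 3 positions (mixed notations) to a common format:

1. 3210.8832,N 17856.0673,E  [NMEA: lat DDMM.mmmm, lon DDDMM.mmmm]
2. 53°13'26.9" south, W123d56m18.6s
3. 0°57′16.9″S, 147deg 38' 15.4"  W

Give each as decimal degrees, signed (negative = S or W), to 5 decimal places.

1. 32.18139, 178.93446
2. -53.22414, -123.93850
3. -0.95469, -147.63761

Point 1:
  Lat: split at 2 digits → 32° and 10.8832′; 32 + 10.8832/60 = 32.181387
  N ⇒ keep positive
  Longitude: degrees = first 3 digits = 178, minutes = 56.0673; 178 + 56.0673/60 = 178.934455
  E ⇒ keep positive
Point 2:
  Latitude: 13′ + 26.9″ = 13.44833′; 53 + 13.44833/60 = 53.224139
  hemisphere S, so the sign is −
  Longitude: 123° + 56/60 + 18.6/3600 = 123 + 0.933333 + 0.005167 = 123.938500
  hemisphere W, so the sign is −
Point 3:
  φ: 0 + 57/60 + 16.9/3600 = 0.954694
  hemisphere S, so the sign is −
  λ: 147° + 38/60 + 15.4/3600 = 147 + 0.633333 + 0.004278 = 147.637611
  W → negative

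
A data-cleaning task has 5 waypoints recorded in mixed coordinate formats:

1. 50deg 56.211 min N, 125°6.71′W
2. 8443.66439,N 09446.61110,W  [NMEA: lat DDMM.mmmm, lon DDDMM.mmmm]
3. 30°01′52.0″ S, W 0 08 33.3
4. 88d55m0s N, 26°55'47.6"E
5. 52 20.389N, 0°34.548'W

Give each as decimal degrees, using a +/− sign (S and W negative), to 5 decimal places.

Point 1:
  φ: 56.211′ = 0.936850°; total 50.936850
  N → positive
  Longitude: 6.71′ = 0.111833°; total 125.111833
  hemisphere W, so the sign is −
Point 2:
  Lat: degrees = first 2 digits = 84, minutes = 43.66439; 84 + 43.66439/60 = 84.727740
  N ⇒ keep positive
  Longitude: degrees = first 3 digits = 94, minutes = 46.6111; 94 + 46.6111/60 = 94.776852
  W ⇒ negate
Point 3:
  Lat: 1′ + 52″ = 1.86667′; 30 + 1.86667/60 = 30.031111
  hemisphere S, so the sign is −
  Longitude: 0° + 8/60 + 33.3/3600 = 0 + 0.133333 + 0.009250 = 0.142583
  W ⇒ negate
Point 4:
  Lat: 88° + 55/60 + 0/3600 = 88 + 0.916667 + 0.000000 = 88.916667
  N ⇒ keep positive
  Longitude: 55′ + 47.6″ = 55.79333′; 26 + 55.79333/60 = 26.929889
  E → positive
Point 5:
  Latitude: 20.389′ = 0.339817°; total 52.339817
  N ⇒ keep positive
  Lon: 0 + 34.548/60 = 0.575800
  hemisphere W, so the sign is −

1. 50.93685, -125.11183
2. 84.72774, -94.77685
3. -30.03111, -0.14258
4. 88.91667, 26.92989
5. 52.33982, -0.57580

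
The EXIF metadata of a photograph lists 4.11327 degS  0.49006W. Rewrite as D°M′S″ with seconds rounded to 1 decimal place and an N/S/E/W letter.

4°06′47.8″ S, 0°29′24.2″ W

Latitude: 0.113270° → 6.79620′; 0.79620 × 60 = 47.772″
Longitude: whole degrees 0; 29.40360′ → 29′ and 24.216″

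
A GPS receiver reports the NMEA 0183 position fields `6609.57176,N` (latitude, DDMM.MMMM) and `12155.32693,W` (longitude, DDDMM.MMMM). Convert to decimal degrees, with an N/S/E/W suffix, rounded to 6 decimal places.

66.159529° N, 121.922116° W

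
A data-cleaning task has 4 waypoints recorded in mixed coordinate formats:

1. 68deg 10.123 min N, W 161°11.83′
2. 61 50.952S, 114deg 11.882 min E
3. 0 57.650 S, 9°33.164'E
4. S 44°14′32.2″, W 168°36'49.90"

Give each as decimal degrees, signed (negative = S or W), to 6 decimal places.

1. 68.168717, -161.197167
2. -61.849200, 114.198033
3. -0.960833, 9.552733
4. -44.242278, -168.613861

Point 1:
  Latitude: 10.123′ = 0.168717°; total 68.1687167
  N → positive
  Lon: 11.83′ = 0.197167°; total 161.1971667
  W ⇒ negate
Point 2:
  φ: 61 + 50.952/60 = 61.8492000
  hemisphere S, so the sign is −
  λ: 114 + 11.882/60 = 114.1980333
  E ⇒ keep positive
Point 3:
  Lat: 57.65′ = 0.960833°; total 0.9608333
  hemisphere S, so the sign is −
  Longitude: 9 + 33.164/60 = 9.5527333
  E ⇒ keep positive
Point 4:
  Latitude: 44 + 14/60 + 32.2/3600 = 44.2422778
  S → negative
  Longitude: 36′ + 49.9″ = 36.83167′; 168 + 36.83167/60 = 168.6138611
  W ⇒ negate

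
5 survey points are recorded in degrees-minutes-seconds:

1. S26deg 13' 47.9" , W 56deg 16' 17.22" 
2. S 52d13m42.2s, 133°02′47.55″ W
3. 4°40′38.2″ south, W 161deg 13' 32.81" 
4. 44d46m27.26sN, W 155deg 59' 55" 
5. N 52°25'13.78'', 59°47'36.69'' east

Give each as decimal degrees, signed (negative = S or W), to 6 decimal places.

Point 1:
  Lat: 26 + 13/60 + 47.9/3600 = 26.2299722
  S → negative
  λ: 56° + 16/60 + 17.22/3600 = 56 + 0.266667 + 0.004783 = 56.2714500
  hemisphere W, so the sign is −
Point 2:
  φ: 52 + 13/60 + 42.2/3600 = 52.2283889
  S ⇒ negate
  λ: 133° + 2/60 + 47.55/3600 = 133 + 0.033333 + 0.013208 = 133.0465417
  W ⇒ negate
Point 3:
  φ: 40′ + 38.2″ = 40.63667′; 4 + 40.63667/60 = 4.6772778
  S ⇒ negate
  Lon: 161 + 13/60 + 32.81/3600 = 161.2257806
  W ⇒ negate
Point 4:
  Lat: 46′ + 27.26″ = 46.45433′; 44 + 46.45433/60 = 44.7742389
  N → positive
  Lon: 155° + 59/60 + 55/3600 = 155 + 0.983333 + 0.015278 = 155.9986111
  hemisphere W, so the sign is −
Point 5:
  Latitude: 52° + 25/60 + 13.78/3600 = 52 + 0.416667 + 0.003828 = 52.4204944
  N ⇒ keep positive
  Longitude: 47′ + 36.69″ = 47.61150′; 59 + 47.61150/60 = 59.7935250
  E ⇒ keep positive

1. -26.229972, -56.271450
2. -52.228389, -133.046542
3. -4.677278, -161.225781
4. 44.774239, -155.998611
5. 52.420494, 59.793525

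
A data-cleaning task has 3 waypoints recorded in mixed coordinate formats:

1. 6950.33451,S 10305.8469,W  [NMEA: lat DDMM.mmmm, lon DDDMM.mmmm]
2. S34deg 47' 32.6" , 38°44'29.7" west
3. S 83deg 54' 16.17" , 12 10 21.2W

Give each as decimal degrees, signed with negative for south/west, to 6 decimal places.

Point 1:
  φ: degrees = first 2 digits = 69, minutes = 50.33451; 69 + 50.33451/60 = 69.8389085
  hemisphere S, so the sign is −
  Lon: degrees = first 3 digits = 103, minutes = 5.8469; 103 + 5.8469/60 = 103.0974483
  W ⇒ negate
Point 2:
  φ: 34 + 47/60 + 32.6/3600 = 34.7923889
  S ⇒ negate
  Lon: 38 + 44/60 + 29.7/3600 = 38.7415833
  hemisphere W, so the sign is −
Point 3:
  Latitude: 83 + 54/60 + 16.17/3600 = 83.9044917
  hemisphere S, so the sign is −
  Longitude: 10′ + 21.2″ = 10.35333′; 12 + 10.35333/60 = 12.1725556
  hemisphere W, so the sign is −

1. -69.838909, -103.097448
2. -34.792389, -38.741583
3. -83.904492, -12.172556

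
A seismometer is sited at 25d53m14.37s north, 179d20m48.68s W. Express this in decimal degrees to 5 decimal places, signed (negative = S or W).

Lat: 25 + 53/60 + 14.37/3600 = 25.887325
N → positive
Lon: 179 + 20/60 + 48.68/3600 = 179.346856
W ⇒ negate

25.88733, -179.34686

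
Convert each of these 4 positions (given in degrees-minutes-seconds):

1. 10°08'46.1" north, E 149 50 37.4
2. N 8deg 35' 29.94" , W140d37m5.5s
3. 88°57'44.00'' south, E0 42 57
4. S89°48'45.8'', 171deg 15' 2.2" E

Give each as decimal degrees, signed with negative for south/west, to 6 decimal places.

Point 1:
  φ: 10 + 8/60 + 46.1/3600 = 10.1461389
  N → positive
  Lon: 149 + 50/60 + 37.4/3600 = 149.8437222
  E ⇒ keep positive
Point 2:
  φ: 35′ + 29.94″ = 35.49900′; 8 + 35.49900/60 = 8.5916500
  N ⇒ keep positive
  Lon: 140 + 37/60 + 5.5/3600 = 140.6181944
  W → negative
Point 3:
  Latitude: 88 + 57/60 + 44/3600 = 88.9622222
  S ⇒ negate
  Lon: 0° + 42/60 + 57/3600 = 0 + 0.700000 + 0.015833 = 0.7158333
  E → positive
Point 4:
  φ: 89 + 48/60 + 45.8/3600 = 89.8127222
  S ⇒ negate
  Lon: 15′ + 2.2″ = 15.03667′; 171 + 15.03667/60 = 171.2506111
  E → positive

1. 10.146139, 149.843722
2. 8.591650, -140.618194
3. -88.962222, 0.715833
4. -89.812722, 171.250611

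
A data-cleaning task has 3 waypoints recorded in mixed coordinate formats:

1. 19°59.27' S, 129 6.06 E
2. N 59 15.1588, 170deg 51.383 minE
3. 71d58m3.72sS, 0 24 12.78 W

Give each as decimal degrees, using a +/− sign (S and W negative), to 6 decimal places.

Point 1:
  φ: 59.27′ = 0.987833°; total 19.9878333
  S ⇒ negate
  Lon: 129 + 6.06/60 = 129.1010000
  E ⇒ keep positive
Point 2:
  φ: 59 + 15.1588/60 = 59.2526467
  N ⇒ keep positive
  Lon: 170 + 51.383/60 = 170.8563833
  E → positive
Point 3:
  Lat: 58′ + 3.72″ = 58.06200′; 71 + 58.06200/60 = 71.9677000
  hemisphere S, so the sign is −
  Longitude: 24′ + 12.78″ = 24.21300′; 0 + 24.21300/60 = 0.4035500
  W ⇒ negate

1. -19.987833, 129.101000
2. 59.252647, 170.856383
3. -71.967700, -0.403550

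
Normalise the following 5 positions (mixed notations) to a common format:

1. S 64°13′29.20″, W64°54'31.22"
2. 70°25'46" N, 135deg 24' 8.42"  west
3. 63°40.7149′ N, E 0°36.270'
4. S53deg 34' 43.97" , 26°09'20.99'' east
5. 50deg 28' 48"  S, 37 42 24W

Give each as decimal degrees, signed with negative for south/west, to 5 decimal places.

Point 1:
  φ: 64 + 13/60 + 29.2/3600 = 64.224778
  hemisphere S, so the sign is −
  Lon: 54′ + 31.22″ = 54.52033′; 64 + 54.52033/60 = 64.908672
  W ⇒ negate
Point 2:
  Lat: 70 + 25/60 + 46/3600 = 70.429444
  N ⇒ keep positive
  Lon: 135° + 24/60 + 8.42/3600 = 135 + 0.400000 + 0.002339 = 135.402339
  W → negative
Point 3:
  φ: 63 + 40.7149/60 = 63.678582
  N → positive
  λ: 36.27′ = 0.604500°; total 0.604500
  E ⇒ keep positive
Point 4:
  Lat: 53 + 34/60 + 43.97/3600 = 53.578881
  S → negative
  Longitude: 9′ + 20.99″ = 9.34983′; 26 + 9.34983/60 = 26.155831
  E → positive
Point 5:
  Latitude: 28′ + 48″ = 28.80000′; 50 + 28.80000/60 = 50.480000
  S → negative
  Lon: 37° + 42/60 + 24/3600 = 37 + 0.700000 + 0.006667 = 37.706667
  W ⇒ negate

1. -64.22478, -64.90867
2. 70.42944, -135.40234
3. 63.67858, 0.60450
4. -53.57888, 26.15583
5. -50.48000, -37.70667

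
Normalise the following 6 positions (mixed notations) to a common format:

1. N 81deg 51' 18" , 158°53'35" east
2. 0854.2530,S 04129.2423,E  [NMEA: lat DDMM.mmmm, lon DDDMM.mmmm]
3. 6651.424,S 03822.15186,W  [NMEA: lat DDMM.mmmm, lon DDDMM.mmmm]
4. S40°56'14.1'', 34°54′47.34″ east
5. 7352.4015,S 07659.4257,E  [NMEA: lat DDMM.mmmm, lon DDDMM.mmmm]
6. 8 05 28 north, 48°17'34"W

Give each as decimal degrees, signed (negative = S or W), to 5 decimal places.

Point 1:
  Latitude: 81° + 51/60 + 18/3600 = 81 + 0.850000 + 0.005000 = 81.855000
  N → positive
  λ: 53′ + 35″ = 53.58333′; 158 + 53.58333/60 = 158.893056
  E ⇒ keep positive
Point 2:
  Latitude: degrees = first 2 digits = 8, minutes = 54.253; 8 + 54.253/60 = 8.904217
  hemisphere S, so the sign is −
  Lon: degrees = first 3 digits = 41, minutes = 29.2423; 41 + 29.2423/60 = 41.487372
  E ⇒ keep positive
Point 3:
  φ: degrees = first 2 digits = 66, minutes = 51.424; 66 + 51.424/60 = 66.857067
  S → negative
  Longitude: split at 3 digits → 038° and 22.15186′; 38 + 22.15186/60 = 38.369198
  hemisphere W, so the sign is −
Point 4:
  Latitude: 56′ + 14.1″ = 56.23500′; 40 + 56.23500/60 = 40.937250
  hemisphere S, so the sign is −
  Lon: 54′ + 47.34″ = 54.78900′; 34 + 54.78900/60 = 34.913150
  E → positive
Point 5:
  Latitude: split at 2 digits → 73° and 52.4015′; 73 + 52.4015/60 = 73.873358
  S ⇒ negate
  λ: split at 3 digits → 076° and 59.4257′; 76 + 59.4257/60 = 76.990428
  E → positive
Point 6:
  Latitude: 8 + 5/60 + 28/3600 = 8.091111
  N → positive
  Longitude: 48 + 17/60 + 34/3600 = 48.292778
  W ⇒ negate

1. 81.85500, 158.89306
2. -8.90422, 41.48737
3. -66.85707, -38.36920
4. -40.93725, 34.91315
5. -73.87336, 76.99043
6. 8.09111, -48.29278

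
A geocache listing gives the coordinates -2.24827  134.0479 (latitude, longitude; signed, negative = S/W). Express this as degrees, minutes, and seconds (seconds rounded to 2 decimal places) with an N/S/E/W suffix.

2°14′53.77″ S, 134°02′52.44″ E

Latitude is negative → S; |value| = 2.248270
Lat: whole degrees 2; 14.89620′ → 14′ and 53.7720″
Lon: whole degrees 134; 2.87400′ → 2′ and 52.4400″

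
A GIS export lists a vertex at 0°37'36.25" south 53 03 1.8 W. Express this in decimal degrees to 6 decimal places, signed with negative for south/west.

-0.626736, -53.050500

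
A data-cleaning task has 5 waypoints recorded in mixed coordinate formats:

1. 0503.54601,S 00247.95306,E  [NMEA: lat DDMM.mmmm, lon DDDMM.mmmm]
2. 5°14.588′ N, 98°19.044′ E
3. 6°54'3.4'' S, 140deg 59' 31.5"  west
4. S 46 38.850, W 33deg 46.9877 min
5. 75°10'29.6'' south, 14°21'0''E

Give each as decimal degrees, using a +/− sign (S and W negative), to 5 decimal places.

Point 1:
  Latitude: split at 2 digits → 05° and 3.54601′; 5 + 3.54601/60 = 5.059100
  hemisphere S, so the sign is −
  λ: degrees = first 3 digits = 2, minutes = 47.95306; 2 + 47.95306/60 = 2.799218
  E → positive
Point 2:
  Lat: 5 + 14.588/60 = 5.243133
  N ⇒ keep positive
  Lon: 19.044′ = 0.317400°; total 98.317400
  E → positive
Point 3:
  φ: 6° + 54/60 + 3.4/3600 = 6 + 0.900000 + 0.000944 = 6.900944
  S ⇒ negate
  Longitude: 140° + 59/60 + 31.5/3600 = 140 + 0.983333 + 0.008750 = 140.992083
  W ⇒ negate
Point 4:
  φ: 46 + 38.85/60 = 46.647500
  S → negative
  λ: 33 + 46.9877/60 = 33.783128
  W → negative
Point 5:
  Latitude: 75° + 10/60 + 29.6/3600 = 75 + 0.166667 + 0.008222 = 75.174889
  hemisphere S, so the sign is −
  Lon: 14 + 21/60 + 0/3600 = 14.350000
  E → positive

1. -5.05910, 2.79922
2. 5.24313, 98.31740
3. -6.90094, -140.99208
4. -46.64750, -33.78313
5. -75.17489, 14.35000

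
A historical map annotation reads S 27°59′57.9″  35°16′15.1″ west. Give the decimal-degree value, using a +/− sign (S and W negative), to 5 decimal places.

-27.99942, -35.27086

Latitude: 27° + 59/60 + 57.9/3600 = 27 + 0.983333 + 0.016083 = 27.999417
S → negative
Lon: 16′ + 15.1″ = 16.25167′; 35 + 16.25167/60 = 35.270861
hemisphere W, so the sign is −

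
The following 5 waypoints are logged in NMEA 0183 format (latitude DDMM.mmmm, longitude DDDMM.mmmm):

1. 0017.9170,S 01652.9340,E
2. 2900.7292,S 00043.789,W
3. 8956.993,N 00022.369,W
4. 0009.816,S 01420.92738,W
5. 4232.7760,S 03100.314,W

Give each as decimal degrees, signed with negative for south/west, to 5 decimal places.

1. -0.29862, 16.88223
2. -29.01215, -0.72982
3. 89.94988, -0.37282
4. -0.16360, -14.34879
5. -42.54627, -31.00523

Point 1:
  Latitude: split at 2 digits → 00° and 17.917′; 0 + 17.917/60 = 0.298617
  hemisphere S, so the sign is −
  λ: split at 3 digits → 016° and 52.934′; 16 + 52.934/60 = 16.882233
  E ⇒ keep positive
Point 2:
  φ: split at 2 digits → 29° and 0.7292′; 29 + 0.7292/60 = 29.012153
  S → negative
  λ: split at 3 digits → 000° and 43.789′; 0 + 43.789/60 = 0.729817
  hemisphere W, so the sign is −
Point 3:
  Latitude: degrees = first 2 digits = 89, minutes = 56.993; 89 + 56.993/60 = 89.949883
  N → positive
  Longitude: split at 3 digits → 000° and 22.369′; 0 + 22.369/60 = 0.372817
  W ⇒ negate
Point 4:
  Latitude: split at 2 digits → 00° and 9.816′; 0 + 9.816/60 = 0.163600
  S → negative
  λ: degrees = first 3 digits = 14, minutes = 20.92738; 14 + 20.92738/60 = 14.348790
  W → negative
Point 5:
  Lat: split at 2 digits → 42° and 32.776′; 42 + 32.776/60 = 42.546267
  hemisphere S, so the sign is −
  Lon: degrees = first 3 digits = 31, minutes = 0.314; 31 + 0.314/60 = 31.005233
  hemisphere W, so the sign is −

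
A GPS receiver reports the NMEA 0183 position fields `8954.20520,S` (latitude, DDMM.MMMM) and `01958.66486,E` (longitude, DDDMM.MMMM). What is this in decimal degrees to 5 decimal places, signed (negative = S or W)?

Latitude: split at 2 digits → 89° and 54.2052′; 89 + 54.2052/60 = 89.903420
S → negative
Lon: split at 3 digits → 019° and 58.66486′; 19 + 58.66486/60 = 19.977748
E → positive

-89.90342, 19.97775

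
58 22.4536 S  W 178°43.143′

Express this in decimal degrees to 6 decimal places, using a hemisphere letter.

58.374227° S, 178.719050° W

Latitude: 58 + 22.4536/60 = 58.3742267
Longitude: 43.143′ = 0.719050°; total 178.7190500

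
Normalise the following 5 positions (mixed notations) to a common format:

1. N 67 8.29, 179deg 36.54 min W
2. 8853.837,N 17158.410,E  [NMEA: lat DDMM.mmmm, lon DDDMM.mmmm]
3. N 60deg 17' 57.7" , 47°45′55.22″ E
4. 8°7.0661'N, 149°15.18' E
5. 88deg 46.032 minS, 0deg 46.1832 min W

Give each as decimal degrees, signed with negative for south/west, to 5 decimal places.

Point 1:
  Latitude: 8.29′ = 0.138167°; total 67.138167
  N ⇒ keep positive
  Longitude: 36.54′ = 0.609000°; total 179.609000
  W ⇒ negate
Point 2:
  Lat: split at 2 digits → 88° and 53.837′; 88 + 53.837/60 = 88.897283
  N ⇒ keep positive
  λ: degrees = first 3 digits = 171, minutes = 58.41; 171 + 58.41/60 = 171.973500
  E → positive
Point 3:
  Lat: 60° + 17/60 + 57.7/3600 = 60 + 0.283333 + 0.016028 = 60.299361
  N → positive
  λ: 47° + 45/60 + 55.22/3600 = 47 + 0.750000 + 0.015339 = 47.765339
  E ⇒ keep positive
Point 4:
  φ: 7.0661′ = 0.117768°; total 8.117768
  N → positive
  Longitude: 149 + 15.18/60 = 149.253000
  E → positive
Point 5:
  φ: 46.032′ = 0.767200°; total 88.767200
  S → negative
  Lon: 46.1832′ = 0.769720°; total 0.769720
  W ⇒ negate

1. 67.13817, -179.60900
2. 88.89728, 171.97350
3. 60.29936, 47.76534
4. 8.11777, 149.25300
5. -88.76720, -0.76972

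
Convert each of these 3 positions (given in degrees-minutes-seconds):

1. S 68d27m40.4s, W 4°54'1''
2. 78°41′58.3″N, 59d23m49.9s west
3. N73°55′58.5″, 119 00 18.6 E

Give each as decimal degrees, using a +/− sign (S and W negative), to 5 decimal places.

Point 1:
  Latitude: 68° + 27/60 + 40.4/3600 = 68 + 0.450000 + 0.011222 = 68.461222
  hemisphere S, so the sign is −
  Longitude: 4 + 54/60 + 1/3600 = 4.900278
  W → negative
Point 2:
  Latitude: 41′ + 58.3″ = 41.97167′; 78 + 41.97167/60 = 78.699528
  N ⇒ keep positive
  Lon: 23′ + 49.9″ = 23.83167′; 59 + 23.83167/60 = 59.397194
  W ⇒ negate
Point 3:
  φ: 73 + 55/60 + 58.5/3600 = 73.932917
  N → positive
  Lon: 0′ + 18.6″ = 0.31000′; 119 + 0.31000/60 = 119.005167
  E → positive

1. -68.46122, -4.90028
2. 78.69953, -59.39719
3. 73.93292, 119.00517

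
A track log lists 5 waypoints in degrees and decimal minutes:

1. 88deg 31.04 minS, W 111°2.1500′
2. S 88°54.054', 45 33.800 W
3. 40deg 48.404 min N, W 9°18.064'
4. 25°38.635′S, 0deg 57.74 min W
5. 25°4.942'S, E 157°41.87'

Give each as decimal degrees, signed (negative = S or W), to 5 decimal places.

1. -88.51733, -111.03583
2. -88.90090, -45.56333
3. 40.80673, -9.30107
4. -25.64392, -0.96233
5. -25.08237, 157.69783

Point 1:
  Latitude: 31.04′ = 0.517333°; total 88.517333
  S → negative
  λ: 111 + 2.15/60 = 111.035833
  W → negative
Point 2:
  Latitude: 88 + 54.054/60 = 88.900900
  hemisphere S, so the sign is −
  λ: 33.8′ = 0.563333°; total 45.563333
  W → negative
Point 3:
  φ: 48.404′ = 0.806733°; total 40.806733
  N ⇒ keep positive
  Lon: 9 + 18.064/60 = 9.301067
  hemisphere W, so the sign is −
Point 4:
  Lat: 25 + 38.635/60 = 25.643917
  S ⇒ negate
  Lon: 57.74′ = 0.962333°; total 0.962333
  W → negative
Point 5:
  φ: 4.942′ = 0.082367°; total 25.082367
  hemisphere S, so the sign is −
  λ: 157 + 41.87/60 = 157.697833
  E → positive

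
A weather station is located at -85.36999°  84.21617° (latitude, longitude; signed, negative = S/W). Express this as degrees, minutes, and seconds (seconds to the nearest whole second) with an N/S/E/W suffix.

Latitude is negative → S; |value| = 85.369990
Lat: whole degrees 85; 22.19940′ → 22′ and 11.96″
λ: whole degrees 84; 12.97020′ → 12′ and 58.21″

85°22′12″ S, 84°12′58″ E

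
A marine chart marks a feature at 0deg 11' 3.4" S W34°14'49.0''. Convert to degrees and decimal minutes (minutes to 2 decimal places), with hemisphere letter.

Lat: 11 + 3.4/60 = 11.0567′
λ: seconds/60 = 0.81667; minutes = 14 + 0.81667 = 14.8167

0° 11.06′ S, 34° 14.82′ W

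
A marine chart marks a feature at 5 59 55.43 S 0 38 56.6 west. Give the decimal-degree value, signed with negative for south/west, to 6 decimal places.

-5.998731, -0.649056

Lat: 59′ + 55.43″ = 59.92383′; 5 + 59.92383/60 = 5.9987306
S → negative
Lon: 0° + 38/60 + 56.6/3600 = 0 + 0.633333 + 0.015722 = 0.6490556
W → negative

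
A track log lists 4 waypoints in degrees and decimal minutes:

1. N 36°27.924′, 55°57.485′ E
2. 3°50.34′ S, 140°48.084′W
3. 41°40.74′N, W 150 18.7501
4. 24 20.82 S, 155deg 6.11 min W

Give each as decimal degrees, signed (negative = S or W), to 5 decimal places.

Point 1:
  Latitude: 36 + 27.924/60 = 36.465400
  N → positive
  λ: 55 + 57.485/60 = 55.958083
  E ⇒ keep positive
Point 2:
  Latitude: 3 + 50.34/60 = 3.839000
  hemisphere S, so the sign is −
  Lon: 48.084′ = 0.801400°; total 140.801400
  hemisphere W, so the sign is −
Point 3:
  φ: 40.74′ = 0.679000°; total 41.679000
  N ⇒ keep positive
  λ: 18.7501′ = 0.312502°; total 150.312502
  W → negative
Point 4:
  φ: 24 + 20.82/60 = 24.347000
  S ⇒ negate
  Lon: 155 + 6.11/60 = 155.101833
  W → negative

1. 36.46540, 55.95808
2. -3.83900, -140.80140
3. 41.67900, -150.31250
4. -24.34700, -155.10183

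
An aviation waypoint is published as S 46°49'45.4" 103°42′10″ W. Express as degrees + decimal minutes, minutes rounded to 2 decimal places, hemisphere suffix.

46° 49.76′ S, 103° 42.17′ W

Lat: seconds/60 = 0.75667; minutes = 49 + 0.75667 = 49.7567
Longitude: seconds/60 = 0.16667; minutes = 42 + 0.16667 = 42.1667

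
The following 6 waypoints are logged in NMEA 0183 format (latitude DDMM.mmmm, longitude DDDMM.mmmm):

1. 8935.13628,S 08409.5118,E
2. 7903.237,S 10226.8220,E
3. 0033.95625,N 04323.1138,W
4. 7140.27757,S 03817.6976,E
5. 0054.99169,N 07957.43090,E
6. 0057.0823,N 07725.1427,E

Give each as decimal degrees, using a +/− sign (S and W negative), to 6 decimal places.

1. -89.585605, 84.158530
2. -79.053950, 102.447033
3. 0.565938, -43.385230
4. -71.671293, 38.294960
5. 0.916528, 79.957182
6. 0.951372, 77.419045

Point 1:
  φ: degrees = first 2 digits = 89, minutes = 35.13628; 89 + 35.13628/60 = 89.5856047
  S → negative
  Longitude: split at 3 digits → 084° and 9.5118′; 84 + 9.5118/60 = 84.1585300
  E → positive
Point 2:
  φ: degrees = first 2 digits = 79, minutes = 3.237; 79 + 3.237/60 = 79.0539500
  S → negative
  Longitude: split at 3 digits → 102° and 26.822′; 102 + 26.822/60 = 102.4470333
  E ⇒ keep positive
Point 3:
  Latitude: split at 2 digits → 00° and 33.95625′; 0 + 33.95625/60 = 0.5659375
  N ⇒ keep positive
  Lon: degrees = first 3 digits = 43, minutes = 23.1138; 43 + 23.1138/60 = 43.3852300
  W ⇒ negate
Point 4:
  Lat: split at 2 digits → 71° and 40.27757′; 71 + 40.27757/60 = 71.6712928
  hemisphere S, so the sign is −
  Lon: degrees = first 3 digits = 38, minutes = 17.6976; 38 + 17.6976/60 = 38.2949600
  E ⇒ keep positive
Point 5:
  Lat: degrees = first 2 digits = 0, minutes = 54.99169; 0 + 54.99169/60 = 0.9165282
  N ⇒ keep positive
  λ: degrees = first 3 digits = 79, minutes = 57.4309; 79 + 57.4309/60 = 79.9571817
  E ⇒ keep positive
Point 6:
  Lat: degrees = first 2 digits = 0, minutes = 57.0823; 0 + 57.0823/60 = 0.9513717
  N ⇒ keep positive
  Lon: split at 3 digits → 077° and 25.1427′; 77 + 25.1427/60 = 77.4190450
  E → positive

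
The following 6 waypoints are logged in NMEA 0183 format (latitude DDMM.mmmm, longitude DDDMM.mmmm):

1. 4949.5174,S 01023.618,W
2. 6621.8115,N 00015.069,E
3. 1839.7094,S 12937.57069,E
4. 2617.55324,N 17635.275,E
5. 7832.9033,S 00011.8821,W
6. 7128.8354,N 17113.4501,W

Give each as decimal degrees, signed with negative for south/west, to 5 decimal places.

Point 1:
  Latitude: split at 2 digits → 49° and 49.5174′; 49 + 49.5174/60 = 49.825290
  S → negative
  Longitude: split at 3 digits → 010° and 23.618′; 10 + 23.618/60 = 10.393633
  W ⇒ negate
Point 2:
  Latitude: degrees = first 2 digits = 66, minutes = 21.8115; 66 + 21.8115/60 = 66.363525
  N ⇒ keep positive
  λ: split at 3 digits → 000° and 15.069′; 0 + 15.069/60 = 0.251150
  E ⇒ keep positive
Point 3:
  φ: split at 2 digits → 18° and 39.7094′; 18 + 39.7094/60 = 18.661823
  hemisphere S, so the sign is −
  λ: split at 3 digits → 129° and 37.57069′; 129 + 37.57069/60 = 129.626178
  E → positive
Point 4:
  Latitude: degrees = first 2 digits = 26, minutes = 17.55324; 26 + 17.55324/60 = 26.292554
  N ⇒ keep positive
  λ: degrees = first 3 digits = 176, minutes = 35.275; 176 + 35.275/60 = 176.587917
  E → positive
Point 5:
  Lat: degrees = first 2 digits = 78, minutes = 32.9033; 78 + 32.9033/60 = 78.548388
  S → negative
  Lon: split at 3 digits → 000° and 11.8821′; 0 + 11.8821/60 = 0.198035
  W ⇒ negate
Point 6:
  φ: split at 2 digits → 71° and 28.8354′; 71 + 28.8354/60 = 71.480590
  N → positive
  Lon: degrees = first 3 digits = 171, minutes = 13.4501; 171 + 13.4501/60 = 171.224168
  W → negative

1. -49.82529, -10.39363
2. 66.36353, 0.25115
3. -18.66182, 129.62618
4. 26.29255, 176.58792
5. -78.54839, -0.19804
6. 71.48059, -171.22417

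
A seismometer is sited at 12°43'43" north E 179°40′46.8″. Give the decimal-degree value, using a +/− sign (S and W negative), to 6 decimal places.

φ: 12° + 43/60 + 43/3600 = 12 + 0.716667 + 0.011944 = 12.7286111
N → positive
Longitude: 179 + 40/60 + 46.8/3600 = 179.6796667
E → positive

12.728611, 179.679667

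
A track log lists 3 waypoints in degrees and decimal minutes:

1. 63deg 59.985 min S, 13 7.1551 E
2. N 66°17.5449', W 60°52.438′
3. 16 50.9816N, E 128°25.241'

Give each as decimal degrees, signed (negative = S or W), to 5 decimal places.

Point 1:
  φ: 63 + 59.985/60 = 63.999750
  hemisphere S, so the sign is −
  Longitude: 7.1551′ = 0.119252°; total 13.119252
  E ⇒ keep positive
Point 2:
  φ: 66 + 17.5449/60 = 66.292415
  N ⇒ keep positive
  Lon: 52.438′ = 0.873967°; total 60.873967
  hemisphere W, so the sign is −
Point 3:
  Lat: 16 + 50.9816/60 = 16.849693
  N ⇒ keep positive
  Longitude: 128 + 25.241/60 = 128.420683
  E ⇒ keep positive

1. -63.99975, 13.11925
2. 66.29242, -60.87397
3. 16.84969, 128.42068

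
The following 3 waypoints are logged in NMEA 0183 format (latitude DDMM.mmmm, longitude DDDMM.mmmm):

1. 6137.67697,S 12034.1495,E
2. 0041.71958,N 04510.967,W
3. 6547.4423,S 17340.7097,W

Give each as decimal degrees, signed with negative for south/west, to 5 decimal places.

Point 1:
  Latitude: split at 2 digits → 61° and 37.67697′; 61 + 37.67697/60 = 61.627950
  hemisphere S, so the sign is −
  Lon: degrees = first 3 digits = 120, minutes = 34.1495; 120 + 34.1495/60 = 120.569158
  E ⇒ keep positive
Point 2:
  φ: split at 2 digits → 00° and 41.71958′; 0 + 41.71958/60 = 0.695326
  N ⇒ keep positive
  Lon: degrees = first 3 digits = 45, minutes = 10.967; 45 + 10.967/60 = 45.182783
  W ⇒ negate
Point 3:
  Lat: split at 2 digits → 65° and 47.4423′; 65 + 47.4423/60 = 65.790705
  S ⇒ negate
  Lon: degrees = first 3 digits = 173, minutes = 40.7097; 173 + 40.7097/60 = 173.678495
  W ⇒ negate

1. -61.62795, 120.56916
2. 0.69533, -45.18278
3. -65.79071, -173.67850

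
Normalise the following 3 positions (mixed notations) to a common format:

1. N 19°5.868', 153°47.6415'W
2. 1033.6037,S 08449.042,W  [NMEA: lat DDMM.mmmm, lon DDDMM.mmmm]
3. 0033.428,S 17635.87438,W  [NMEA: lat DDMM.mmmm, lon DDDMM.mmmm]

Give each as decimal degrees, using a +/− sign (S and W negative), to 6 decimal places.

1. 19.097800, -153.794025
2. -10.560062, -84.817367
3. -0.557133, -176.597906

Point 1:
  Latitude: 5.868′ = 0.097800°; total 19.0978000
  N → positive
  λ: 47.6415′ = 0.794025°; total 153.7940250
  W → negative
Point 2:
  φ: split at 2 digits → 10° and 33.6037′; 10 + 33.6037/60 = 10.5600617
  S → negative
  λ: degrees = first 3 digits = 84, minutes = 49.042; 84 + 49.042/60 = 84.8173667
  W → negative
Point 3:
  Lat: split at 2 digits → 00° and 33.428′; 0 + 33.428/60 = 0.5571333
  S ⇒ negate
  Lon: degrees = first 3 digits = 176, minutes = 35.87438; 176 + 35.87438/60 = 176.5979063
  W → negative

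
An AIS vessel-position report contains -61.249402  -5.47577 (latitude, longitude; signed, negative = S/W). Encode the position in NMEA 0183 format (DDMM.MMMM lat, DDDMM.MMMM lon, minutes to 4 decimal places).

6114.9641,S / 00528.5462,W

Latitude is negative → S; |value| = 61.249402
Latitude: minutes = (61.249402 − 61) × 60 = 14.964120
Longitude is negative → W; |value| = 5.475770
λ: 5° + 0.475770 × 60 = 5° 28.546200′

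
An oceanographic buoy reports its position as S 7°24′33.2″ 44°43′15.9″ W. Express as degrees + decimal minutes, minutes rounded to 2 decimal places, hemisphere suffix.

Lat: 24 + 33.2/60 = 24.5533′
Longitude: 43 + 15.9/60 = 43.2650′

7° 24.55′ S, 44° 43.27′ W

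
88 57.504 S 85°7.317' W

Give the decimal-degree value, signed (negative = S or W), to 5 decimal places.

-88.95840, -85.12195

Lat: 88 + 57.504/60 = 88.958400
S → negative
Lon: 85 + 7.317/60 = 85.121950
hemisphere W, so the sign is −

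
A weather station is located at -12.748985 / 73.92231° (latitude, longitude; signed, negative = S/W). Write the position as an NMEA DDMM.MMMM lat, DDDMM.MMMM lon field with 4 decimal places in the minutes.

Latitude is negative → S; |value| = 12.748985
φ: 12° + 0.748985 × 60 = 12° 44.939100′
Longitude: 73° + 0.922310 × 60 = 73° 55.338600′

1244.9391,S / 07355.3386,E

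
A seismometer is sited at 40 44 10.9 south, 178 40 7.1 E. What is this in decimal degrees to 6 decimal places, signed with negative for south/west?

Lat: 40° + 44/60 + 10.9/3600 = 40 + 0.733333 + 0.003028 = 40.7363611
S ⇒ negate
λ: 178 + 40/60 + 7.1/3600 = 178.6686389
E ⇒ keep positive

-40.736361, 178.668639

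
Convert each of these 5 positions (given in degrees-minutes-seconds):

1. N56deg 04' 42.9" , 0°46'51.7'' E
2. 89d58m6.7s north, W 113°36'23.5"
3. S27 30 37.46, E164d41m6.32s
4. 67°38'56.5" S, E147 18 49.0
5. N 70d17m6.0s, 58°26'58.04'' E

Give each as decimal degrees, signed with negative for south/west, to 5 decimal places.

Point 1:
  Lat: 56 + 4/60 + 42.9/3600 = 56.078583
  N ⇒ keep positive
  Longitude: 0° + 46/60 + 51.7/3600 = 0 + 0.766667 + 0.014361 = 0.781028
  E → positive
Point 2:
  Lat: 58′ + 6.7″ = 58.11167′; 89 + 58.11167/60 = 89.968528
  N → positive
  Lon: 113 + 36/60 + 23.5/3600 = 113.606528
  W → negative
Point 3:
  φ: 27 + 30/60 + 37.46/3600 = 27.510406
  S ⇒ negate
  Lon: 164° + 41/60 + 6.32/3600 = 164 + 0.683333 + 0.001756 = 164.685089
  E ⇒ keep positive
Point 4:
  Latitude: 38′ + 56.5″ = 38.94167′; 67 + 38.94167/60 = 67.649028
  hemisphere S, so the sign is −
  Longitude: 147° + 18/60 + 49/3600 = 147 + 0.300000 + 0.013611 = 147.313611
  E ⇒ keep positive
Point 5:
  φ: 70° + 17/60 + 6/3600 = 70 + 0.283333 + 0.001667 = 70.285000
  N → positive
  Longitude: 58 + 26/60 + 58.04/3600 = 58.449456
  E ⇒ keep positive

1. 56.07858, 0.78103
2. 89.96853, -113.60653
3. -27.51041, 164.68509
4. -67.64903, 147.31361
5. 70.28500, 58.44946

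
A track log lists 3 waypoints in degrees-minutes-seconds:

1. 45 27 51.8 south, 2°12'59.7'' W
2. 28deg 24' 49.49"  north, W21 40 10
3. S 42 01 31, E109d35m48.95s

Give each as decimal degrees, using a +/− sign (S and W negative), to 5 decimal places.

1. -45.46439, -2.21658
2. 28.41375, -21.66944
3. -42.02528, 109.59693

Point 1:
  Lat: 27′ + 51.8″ = 27.86333′; 45 + 27.86333/60 = 45.464389
  hemisphere S, so the sign is −
  Longitude: 12′ + 59.7″ = 12.99500′; 2 + 12.99500/60 = 2.216583
  W ⇒ negate
Point 2:
  Latitude: 28° + 24/60 + 49.49/3600 = 28 + 0.400000 + 0.013747 = 28.413747
  N → positive
  λ: 21 + 40/60 + 10/3600 = 21.669444
  hemisphere W, so the sign is −
Point 3:
  Lat: 1′ + 31″ = 1.51667′; 42 + 1.51667/60 = 42.025278
  S → negative
  λ: 109 + 35/60 + 48.95/3600 = 109.596931
  E → positive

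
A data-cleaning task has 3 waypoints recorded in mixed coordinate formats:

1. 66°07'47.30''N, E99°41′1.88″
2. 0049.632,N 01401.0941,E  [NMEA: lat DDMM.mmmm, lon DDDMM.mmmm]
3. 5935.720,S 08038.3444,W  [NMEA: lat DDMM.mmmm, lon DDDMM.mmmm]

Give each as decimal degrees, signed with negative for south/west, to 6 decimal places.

Point 1:
  φ: 66° + 7/60 + 47.3/3600 = 66 + 0.116667 + 0.013139 = 66.1298056
  N ⇒ keep positive
  λ: 41′ + 1.88″ = 41.03133′; 99 + 41.03133/60 = 99.6838556
  E → positive
Point 2:
  φ: split at 2 digits → 00° and 49.632′; 0 + 49.632/60 = 0.8272000
  N → positive
  Longitude: split at 3 digits → 014° and 1.0941′; 14 + 1.0941/60 = 14.0182350
  E → positive
Point 3:
  Latitude: split at 2 digits → 59° and 35.72′; 59 + 35.72/60 = 59.5953333
  S ⇒ negate
  Lon: split at 3 digits → 080° and 38.3444′; 80 + 38.3444/60 = 80.6390733
  hemisphere W, so the sign is −

1. 66.129806, 99.683856
2. 0.827200, 14.018235
3. -59.595333, -80.639073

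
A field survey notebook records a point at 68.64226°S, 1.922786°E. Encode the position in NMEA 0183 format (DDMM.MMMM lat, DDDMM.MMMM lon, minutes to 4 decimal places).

6838.5356,S / 00155.3672,E

Lat: minutes = (68.642260 − 68) × 60 = 38.535600
λ: 1° + 0.922786 × 60 = 1° 55.367160′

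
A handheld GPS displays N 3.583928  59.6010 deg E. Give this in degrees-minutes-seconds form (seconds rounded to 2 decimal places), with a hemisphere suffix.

3°35′2.14″ N, 59°36′3.60″ E

Lat: 0.583928° → 35.03568′; 0.03568 × 60 = 2.1408″
Lon: 0.601000° → 36.06000′; 0.06000 × 60 = 3.6000″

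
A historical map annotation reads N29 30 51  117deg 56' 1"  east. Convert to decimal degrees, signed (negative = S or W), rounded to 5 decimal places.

29.51417, 117.93361

φ: 29 + 30/60 + 51/3600 = 29.514167
N ⇒ keep positive
Lon: 117 + 56/60 + 1/3600 = 117.933611
E ⇒ keep positive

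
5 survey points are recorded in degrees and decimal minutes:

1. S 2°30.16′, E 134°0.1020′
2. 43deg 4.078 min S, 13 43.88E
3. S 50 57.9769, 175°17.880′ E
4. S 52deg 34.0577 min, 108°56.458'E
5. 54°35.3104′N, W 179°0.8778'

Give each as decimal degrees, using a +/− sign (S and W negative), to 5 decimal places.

1. -2.50267, 134.00170
2. -43.06797, 13.73133
3. -50.96628, 175.29800
4. -52.56763, 108.94097
5. 54.58851, -179.01463

Point 1:
  Latitude: 30.16′ = 0.502667°; total 2.502667
  S → negative
  λ: 0.102′ = 0.001700°; total 134.001700
  E → positive
Point 2:
  Latitude: 4.078′ = 0.067967°; total 43.067967
  S ⇒ negate
  Longitude: 43.88′ = 0.731333°; total 13.731333
  E ⇒ keep positive
Point 3:
  Lat: 50 + 57.9769/60 = 50.966282
  hemisphere S, so the sign is −
  Longitude: 175 + 17.88/60 = 175.298000
  E → positive
Point 4:
  φ: 52 + 34.0577/60 = 52.567628
  hemisphere S, so the sign is −
  λ: 56.458′ = 0.940967°; total 108.940967
  E ⇒ keep positive
Point 5:
  Latitude: 35.3104′ = 0.588507°; total 54.588507
  N ⇒ keep positive
  λ: 0.8778′ = 0.014630°; total 179.014630
  W ⇒ negate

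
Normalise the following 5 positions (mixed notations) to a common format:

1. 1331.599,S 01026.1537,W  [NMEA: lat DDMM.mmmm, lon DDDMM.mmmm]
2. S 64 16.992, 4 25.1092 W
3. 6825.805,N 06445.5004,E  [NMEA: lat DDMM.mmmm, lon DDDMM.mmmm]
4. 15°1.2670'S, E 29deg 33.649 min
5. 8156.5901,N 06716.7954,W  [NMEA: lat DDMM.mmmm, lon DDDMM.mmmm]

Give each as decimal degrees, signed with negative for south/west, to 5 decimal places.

1. -13.52665, -10.43590
2. -64.28320, -4.41849
3. 68.43008, 64.75834
4. -15.02112, 29.56082
5. 81.94317, -67.27992

Point 1:
  φ: split at 2 digits → 13° and 31.599′; 13 + 31.599/60 = 13.526650
  S → negative
  λ: split at 3 digits → 010° and 26.1537′; 10 + 26.1537/60 = 10.435895
  W ⇒ negate
Point 2:
  Lat: 16.992′ = 0.283200°; total 64.283200
  S ⇒ negate
  Longitude: 25.1092′ = 0.418487°; total 4.418487
  W ⇒ negate
Point 3:
  Lat: split at 2 digits → 68° and 25.805′; 68 + 25.805/60 = 68.430083
  N ⇒ keep positive
  Lon: split at 3 digits → 064° and 45.5004′; 64 + 45.5004/60 = 64.758340
  E ⇒ keep positive
Point 4:
  Lat: 1.267′ = 0.021117°; total 15.021117
  S ⇒ negate
  Lon: 29 + 33.649/60 = 29.560817
  E ⇒ keep positive
Point 5:
  φ: split at 2 digits → 81° and 56.5901′; 81 + 56.5901/60 = 81.943168
  N ⇒ keep positive
  λ: degrees = first 3 digits = 67, minutes = 16.7954; 67 + 16.7954/60 = 67.279923
  W → negative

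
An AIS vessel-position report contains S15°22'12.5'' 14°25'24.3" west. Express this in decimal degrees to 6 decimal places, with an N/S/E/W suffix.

15.370139° S, 14.423417° W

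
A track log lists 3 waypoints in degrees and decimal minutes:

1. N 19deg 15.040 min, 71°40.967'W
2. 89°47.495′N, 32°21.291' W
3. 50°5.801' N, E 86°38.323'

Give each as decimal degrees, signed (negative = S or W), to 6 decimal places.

Point 1:
  φ: 19 + 15.04/60 = 19.2506667
  N ⇒ keep positive
  λ: 71 + 40.967/60 = 71.6827833
  W → negative
Point 2:
  φ: 89 + 47.495/60 = 89.7915833
  N ⇒ keep positive
  Longitude: 21.291′ = 0.354850°; total 32.3548500
  W ⇒ negate
Point 3:
  Lat: 5.801′ = 0.096683°; total 50.0966833
  N → positive
  Lon: 86 + 38.323/60 = 86.6387167
  E → positive

1. 19.250667, -71.682783
2. 89.791583, -32.354850
3. 50.096683, 86.638717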